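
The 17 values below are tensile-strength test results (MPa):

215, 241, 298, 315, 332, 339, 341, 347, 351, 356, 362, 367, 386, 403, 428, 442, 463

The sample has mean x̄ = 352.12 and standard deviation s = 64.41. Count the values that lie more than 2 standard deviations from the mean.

Cutoffs: x̄ ± 2s = [223.30, 480.94].
Outside the cutoffs: 215.

1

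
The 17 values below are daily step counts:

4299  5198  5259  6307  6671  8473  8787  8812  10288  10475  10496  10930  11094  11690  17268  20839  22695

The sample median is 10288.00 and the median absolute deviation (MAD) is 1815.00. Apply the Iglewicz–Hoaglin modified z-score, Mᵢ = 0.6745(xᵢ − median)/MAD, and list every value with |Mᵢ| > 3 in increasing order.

|Mᵢ| > 3 ⇔ |xᵢ − 10288.00| > 3·1815.00/0.6745 = 8072.65.
So outliers lie outside [2215.35, 18360.65].
20839: M = 3.92 → outlier.
22695: M = 4.61 → outlier.

20839, 22695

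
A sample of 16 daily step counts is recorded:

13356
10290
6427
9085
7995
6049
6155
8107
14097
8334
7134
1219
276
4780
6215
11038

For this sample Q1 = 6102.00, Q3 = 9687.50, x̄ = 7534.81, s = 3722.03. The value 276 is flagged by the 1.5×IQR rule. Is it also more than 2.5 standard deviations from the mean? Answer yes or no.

no

z = (276 − 7534.81) / 3722.03 = -1.95.
|z| = 1.95 ≤ 2.5.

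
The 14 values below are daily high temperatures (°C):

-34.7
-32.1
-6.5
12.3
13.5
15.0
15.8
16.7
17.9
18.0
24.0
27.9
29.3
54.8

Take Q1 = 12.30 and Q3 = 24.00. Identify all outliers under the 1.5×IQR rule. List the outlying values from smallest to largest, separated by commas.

IQR = Q3 − Q1 = 24.00 − 12.30 = 11.70.
Lower fence = Q1 − 1.5·IQR = 12.30 − 17.55 = -5.25.
Upper fence = Q3 + 1.5·IQR = 24.00 + 17.55 = 41.55.
-34.7 < -5.25 → outlier.
-32.1 < -5.25 → outlier.
-6.5 < -5.25 → outlier.
54.8 > 41.55 → outlier.
All remaining values lie within [-5.25, 41.55].

-34.7, -32.1, -6.5, 54.8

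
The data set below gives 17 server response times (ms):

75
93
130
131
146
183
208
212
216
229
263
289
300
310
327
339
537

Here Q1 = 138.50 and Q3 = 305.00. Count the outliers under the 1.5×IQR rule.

0

IQR = 166.50; fences at 138.50 − 249.75 = -111.25 and 305.00 + 249.75 = 554.75.
Every value lies within the cutoffs.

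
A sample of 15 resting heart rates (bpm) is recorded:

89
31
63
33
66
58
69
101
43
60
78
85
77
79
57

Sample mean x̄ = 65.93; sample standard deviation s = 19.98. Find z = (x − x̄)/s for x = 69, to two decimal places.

0.15

z = (69 − 65.93) / 19.98 = 0.15.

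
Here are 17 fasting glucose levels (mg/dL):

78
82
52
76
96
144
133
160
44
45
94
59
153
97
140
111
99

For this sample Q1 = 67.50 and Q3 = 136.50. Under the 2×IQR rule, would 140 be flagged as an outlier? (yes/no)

IQR = Q3 − Q1 = 136.50 − 67.50 = 69.00.
Lower fence = Q1 − 2·IQR = 67.50 − 138.00 = -70.50.
Upper fence = Q3 + 2·IQR = 136.50 + 138.00 = 274.50.
140 lies within [-70.50, 274.50].

no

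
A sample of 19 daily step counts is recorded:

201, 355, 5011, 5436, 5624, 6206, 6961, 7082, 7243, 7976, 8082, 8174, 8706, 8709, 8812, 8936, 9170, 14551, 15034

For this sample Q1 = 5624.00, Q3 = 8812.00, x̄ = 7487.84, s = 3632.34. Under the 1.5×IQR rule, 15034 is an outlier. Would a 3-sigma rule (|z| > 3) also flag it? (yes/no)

no

z = (15034 − 7487.84) / 3632.34 = 2.08.
|z| = 2.08 ≤ 3.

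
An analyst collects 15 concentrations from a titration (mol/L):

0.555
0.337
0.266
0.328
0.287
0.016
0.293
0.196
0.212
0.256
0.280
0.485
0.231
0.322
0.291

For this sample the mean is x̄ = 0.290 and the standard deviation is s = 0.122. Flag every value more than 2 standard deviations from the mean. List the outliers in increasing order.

0.016, 0.555

Cutoffs at x̄ ± 2s: 0.290 ± 2·0.122 = [0.046, 0.534].
0.016: z = -2.25, |z| > 2 → outlier.
0.555: z = 2.17, |z| > 2 → outlier.
Every other value lies within [0.046, 0.534].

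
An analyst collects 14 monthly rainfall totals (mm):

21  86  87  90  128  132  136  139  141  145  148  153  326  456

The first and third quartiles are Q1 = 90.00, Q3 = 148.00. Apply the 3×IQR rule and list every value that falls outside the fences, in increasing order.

326, 456

IQR = Q3 − Q1 = 148.00 − 90.00 = 58.00.
Lower fence = Q1 − 3·IQR = 90.00 − 174.00 = -84.00.
Upper fence = Q3 + 3·IQR = 148.00 + 174.00 = 322.00.
326 > 322.00 → outlier.
456 > 322.00 → outlier.
All remaining values lie within [-84.00, 322.00].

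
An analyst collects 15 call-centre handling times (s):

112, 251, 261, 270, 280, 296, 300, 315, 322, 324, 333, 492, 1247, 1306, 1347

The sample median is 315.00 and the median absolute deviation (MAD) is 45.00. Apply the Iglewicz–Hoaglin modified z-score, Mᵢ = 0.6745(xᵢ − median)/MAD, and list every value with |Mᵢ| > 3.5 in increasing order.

|Mᵢ| > 3.5 ⇔ |xᵢ − 315.00| > 3.5·45.00/0.6745 = 233.51.
So outliers lie outside [81.49, 548.51].
1247: M = 13.97 → outlier.
1306: M = 14.85 → outlier.
1347: M = 15.47 → outlier.

1247, 1306, 1347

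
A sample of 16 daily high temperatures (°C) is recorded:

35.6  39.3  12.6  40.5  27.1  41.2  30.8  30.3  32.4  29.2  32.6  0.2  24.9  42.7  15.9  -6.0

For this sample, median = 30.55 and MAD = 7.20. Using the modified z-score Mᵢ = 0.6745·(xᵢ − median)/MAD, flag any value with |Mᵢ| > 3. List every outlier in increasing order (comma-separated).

-6.0

|Mᵢ| > 3 ⇔ |xᵢ − 30.55| > 3·7.20/0.6745 = 32.02.
So outliers lie outside [-1.47, 62.57].
-6.0: M = -3.42 → outlier.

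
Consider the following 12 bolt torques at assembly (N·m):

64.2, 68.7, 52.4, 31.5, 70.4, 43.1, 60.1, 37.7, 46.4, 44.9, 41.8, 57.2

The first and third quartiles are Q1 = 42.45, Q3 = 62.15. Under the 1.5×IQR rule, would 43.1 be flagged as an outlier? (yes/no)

no

IQR = Q3 − Q1 = 62.15 − 42.45 = 19.70.
Lower fence = Q1 − 1.5·IQR = 42.45 − 29.55 = 12.90.
Upper fence = Q3 + 1.5·IQR = 62.15 + 29.55 = 91.70.
43.1 lies within [12.90, 91.70].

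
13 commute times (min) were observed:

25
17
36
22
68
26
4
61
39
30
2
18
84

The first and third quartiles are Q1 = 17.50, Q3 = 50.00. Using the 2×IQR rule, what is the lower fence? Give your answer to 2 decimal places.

-47.50

IQR = Q3 − Q1 = 50.00 − 17.50 = 32.50.
Lower fence = Q1 − 2·IQR = 17.50 − 65.00 = -47.50.
Upper fence = Q3 + 2·IQR = 50.00 + 65.00 = 115.00.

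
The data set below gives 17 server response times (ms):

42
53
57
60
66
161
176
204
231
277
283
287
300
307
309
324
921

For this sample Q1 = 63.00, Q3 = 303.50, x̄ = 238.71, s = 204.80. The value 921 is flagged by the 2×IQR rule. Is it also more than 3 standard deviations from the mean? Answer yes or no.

yes

z = (921 − 238.71) / 204.80 = 3.33.
|z| = 3.33 > 3.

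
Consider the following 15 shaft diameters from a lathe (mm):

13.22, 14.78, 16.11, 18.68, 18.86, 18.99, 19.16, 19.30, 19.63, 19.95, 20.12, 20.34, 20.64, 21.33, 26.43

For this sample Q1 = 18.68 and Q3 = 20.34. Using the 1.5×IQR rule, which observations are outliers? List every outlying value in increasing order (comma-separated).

IQR = Q3 − Q1 = 20.34 − 18.68 = 1.66.
Lower fence = Q1 − 1.5·IQR = 18.68 − 2.49 = 16.19.
Upper fence = Q3 + 1.5·IQR = 20.34 + 2.49 = 22.83.
13.22 < 16.19 → outlier.
14.78 < 16.19 → outlier.
16.11 < 16.19 → outlier.
26.43 > 22.83 → outlier.
All remaining values lie within [16.19, 22.83].

13.22, 14.78, 16.11, 26.43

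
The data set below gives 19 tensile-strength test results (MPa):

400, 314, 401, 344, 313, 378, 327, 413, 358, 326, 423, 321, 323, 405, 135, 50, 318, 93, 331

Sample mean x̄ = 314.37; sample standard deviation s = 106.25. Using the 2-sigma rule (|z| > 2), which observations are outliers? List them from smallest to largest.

Cutoffs at x̄ ± 2s: 314.37 ± 2·106.25 = [101.87, 526.87].
50: z = -2.49, |z| > 2 → outlier.
93: z = -2.08, |z| > 2 → outlier.
Every other value lies within [101.87, 526.87].

50, 93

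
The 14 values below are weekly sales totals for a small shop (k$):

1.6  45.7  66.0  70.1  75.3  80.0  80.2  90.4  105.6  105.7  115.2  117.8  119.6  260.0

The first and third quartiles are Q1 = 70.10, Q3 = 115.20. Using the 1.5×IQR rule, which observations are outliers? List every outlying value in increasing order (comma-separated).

IQR = Q3 − Q1 = 115.20 − 70.10 = 45.10.
Lower fence = Q1 − 1.5·IQR = 70.10 − 67.65 = 2.45.
Upper fence = Q3 + 1.5·IQR = 115.20 + 67.65 = 182.85.
1.6 < 2.45 → outlier.
260.0 > 182.85 → outlier.
All remaining values lie within [2.45, 182.85].

1.6, 260.0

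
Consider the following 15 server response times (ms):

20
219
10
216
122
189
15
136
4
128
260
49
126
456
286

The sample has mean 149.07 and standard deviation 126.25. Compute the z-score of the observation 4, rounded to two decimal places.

z = (4 − 149.07) / 126.25 = -1.15.

-1.15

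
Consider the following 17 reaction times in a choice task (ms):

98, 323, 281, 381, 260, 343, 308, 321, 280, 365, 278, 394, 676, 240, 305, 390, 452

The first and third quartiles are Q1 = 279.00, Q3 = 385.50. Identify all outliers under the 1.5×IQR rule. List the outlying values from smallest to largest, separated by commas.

98, 676

IQR = Q3 − Q1 = 385.50 − 279.00 = 106.50.
Lower fence = Q1 − 1.5·IQR = 279.00 − 159.75 = 119.25.
Upper fence = Q3 + 1.5·IQR = 385.50 + 159.75 = 545.25.
98 < 119.25 → outlier.
676 > 545.25 → outlier.
All remaining values lie within [119.25, 545.25].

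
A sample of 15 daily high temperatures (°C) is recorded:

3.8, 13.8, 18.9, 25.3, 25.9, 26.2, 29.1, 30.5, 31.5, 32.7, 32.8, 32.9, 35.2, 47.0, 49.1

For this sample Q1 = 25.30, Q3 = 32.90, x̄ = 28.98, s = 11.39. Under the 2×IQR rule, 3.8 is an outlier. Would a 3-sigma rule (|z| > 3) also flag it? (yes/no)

z = (3.8 − 28.98) / 11.39 = -2.21.
|z| = 2.21 ≤ 3.

no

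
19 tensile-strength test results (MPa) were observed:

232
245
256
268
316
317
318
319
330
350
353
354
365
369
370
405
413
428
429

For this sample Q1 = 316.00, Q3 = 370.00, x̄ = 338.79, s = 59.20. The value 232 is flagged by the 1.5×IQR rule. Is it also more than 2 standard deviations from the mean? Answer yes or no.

z = (232 − 338.79) / 59.20 = -1.80.
|z| = 1.80 ≤ 2.

no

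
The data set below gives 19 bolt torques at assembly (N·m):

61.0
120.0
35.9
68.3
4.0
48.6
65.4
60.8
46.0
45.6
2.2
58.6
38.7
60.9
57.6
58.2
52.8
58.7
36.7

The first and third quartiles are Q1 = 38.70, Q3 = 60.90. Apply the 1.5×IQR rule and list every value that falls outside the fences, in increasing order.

IQR = Q3 − Q1 = 60.90 − 38.70 = 22.20.
Lower fence = Q1 − 1.5·IQR = 38.70 − 33.30 = 5.40.
Upper fence = Q3 + 1.5·IQR = 60.90 + 33.30 = 94.20.
2.2 < 5.40 → outlier.
4.0 < 5.40 → outlier.
120.0 > 94.20 → outlier.
All remaining values lie within [5.40, 94.20].

2.2, 4.0, 120.0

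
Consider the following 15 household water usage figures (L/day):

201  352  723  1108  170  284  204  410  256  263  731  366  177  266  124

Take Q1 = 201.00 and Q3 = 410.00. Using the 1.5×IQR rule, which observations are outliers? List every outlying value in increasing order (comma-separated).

IQR = Q3 − Q1 = 410.00 − 201.00 = 209.00.
Lower fence = Q1 − 1.5·IQR = 201.00 − 313.50 = -112.50.
Upper fence = Q3 + 1.5·IQR = 410.00 + 313.50 = 723.50.
731 > 723.50 → outlier.
1108 > 723.50 → outlier.
All remaining values lie within [-112.50, 723.50].

731, 1108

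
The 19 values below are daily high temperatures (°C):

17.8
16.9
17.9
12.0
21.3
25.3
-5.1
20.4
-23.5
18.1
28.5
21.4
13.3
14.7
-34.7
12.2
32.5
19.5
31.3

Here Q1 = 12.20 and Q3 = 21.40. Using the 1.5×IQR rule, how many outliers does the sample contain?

IQR = 9.20; fences at 12.20 − 13.80 = -1.60 and 21.40 + 13.80 = 35.20.
Outside the cutoffs: -34.7, -23.5, -5.1.

3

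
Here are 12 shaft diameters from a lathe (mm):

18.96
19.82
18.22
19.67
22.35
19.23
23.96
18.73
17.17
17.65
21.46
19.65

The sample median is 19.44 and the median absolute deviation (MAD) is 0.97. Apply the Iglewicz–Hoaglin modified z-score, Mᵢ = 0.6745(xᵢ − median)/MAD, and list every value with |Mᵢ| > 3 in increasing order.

23.96

|Mᵢ| > 3 ⇔ |xᵢ − 19.44| > 3·0.97/0.6745 = 4.31.
So outliers lie outside [15.13, 23.75].
23.96: M = 3.14 → outlier.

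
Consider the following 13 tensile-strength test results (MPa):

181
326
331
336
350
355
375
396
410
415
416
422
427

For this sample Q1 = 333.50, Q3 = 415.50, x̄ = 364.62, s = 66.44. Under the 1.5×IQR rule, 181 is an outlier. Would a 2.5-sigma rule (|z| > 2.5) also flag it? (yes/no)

yes

z = (181 − 364.62) / 66.44 = -2.76.
|z| = 2.76 > 2.5.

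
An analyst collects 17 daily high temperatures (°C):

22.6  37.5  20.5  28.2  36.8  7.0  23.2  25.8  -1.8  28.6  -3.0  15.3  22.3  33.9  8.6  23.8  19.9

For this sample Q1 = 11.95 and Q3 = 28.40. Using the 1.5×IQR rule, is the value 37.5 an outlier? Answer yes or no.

no

IQR = Q3 − Q1 = 28.40 − 11.95 = 16.45.
Lower fence = Q1 − 1.5·IQR = 11.95 − 24.675 = -12.725.
Upper fence = Q3 + 1.5·IQR = 28.40 + 24.675 = 53.075.
37.5 lies within [-12.725, 53.075].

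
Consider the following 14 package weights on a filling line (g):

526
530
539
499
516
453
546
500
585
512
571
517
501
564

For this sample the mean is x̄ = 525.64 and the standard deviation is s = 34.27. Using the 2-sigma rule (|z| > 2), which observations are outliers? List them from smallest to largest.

453

Cutoffs at x̄ ± 2s: 525.64 ± 2·34.27 = [457.10, 594.18].
453: z = -2.12, |z| > 2 → outlier.
Every other value lies within [457.10, 594.18].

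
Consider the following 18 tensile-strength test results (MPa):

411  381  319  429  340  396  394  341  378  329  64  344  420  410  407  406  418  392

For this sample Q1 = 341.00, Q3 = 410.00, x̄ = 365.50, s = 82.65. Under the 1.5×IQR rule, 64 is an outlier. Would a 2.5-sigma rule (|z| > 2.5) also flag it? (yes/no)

z = (64 − 365.50) / 82.65 = -3.65.
|z| = 3.65 > 2.5.

yes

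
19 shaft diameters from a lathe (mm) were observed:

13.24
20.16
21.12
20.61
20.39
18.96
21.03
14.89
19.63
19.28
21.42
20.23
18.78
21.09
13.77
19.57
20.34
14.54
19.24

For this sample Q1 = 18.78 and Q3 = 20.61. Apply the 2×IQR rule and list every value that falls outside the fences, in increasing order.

IQR = Q3 − Q1 = 20.61 − 18.78 = 1.83.
Lower fence = Q1 − 2·IQR = 18.78 − 3.66 = 15.12.
Upper fence = Q3 + 2·IQR = 20.61 + 3.66 = 24.27.
13.24 < 15.12 → outlier.
13.77 < 15.12 → outlier.
14.54 < 15.12 → outlier.
14.89 < 15.12 → outlier.
All remaining values lie within [15.12, 24.27].

13.24, 13.77, 14.54, 14.89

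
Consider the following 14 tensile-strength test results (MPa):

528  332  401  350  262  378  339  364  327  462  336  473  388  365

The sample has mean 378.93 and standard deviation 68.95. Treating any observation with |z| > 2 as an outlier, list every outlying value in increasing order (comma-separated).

528

Cutoffs at x̄ ± 2s: 378.93 ± 2·68.95 = [241.03, 516.83].
528: z = 2.16, |z| > 2 → outlier.
Every other value lies within [241.03, 516.83].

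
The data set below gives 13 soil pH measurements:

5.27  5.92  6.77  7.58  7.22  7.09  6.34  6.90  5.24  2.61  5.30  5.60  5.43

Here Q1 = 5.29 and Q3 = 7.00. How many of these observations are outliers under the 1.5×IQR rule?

1

IQR = 1.71; fences at 5.29 − 2.565 = 2.725 and 7.00 + 2.565 = 9.565.
Outside the cutoffs: 2.61.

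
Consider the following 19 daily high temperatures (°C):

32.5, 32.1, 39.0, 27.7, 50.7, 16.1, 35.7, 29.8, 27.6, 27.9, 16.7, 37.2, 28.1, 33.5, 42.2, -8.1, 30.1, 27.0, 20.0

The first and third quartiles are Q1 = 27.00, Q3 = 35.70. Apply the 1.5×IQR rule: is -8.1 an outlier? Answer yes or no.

IQR = Q3 − Q1 = 35.70 − 27.00 = 8.70.
Lower fence = Q1 − 1.5·IQR = 27.00 − 13.05 = 13.95.
Upper fence = Q3 + 1.5·IQR = 35.70 + 13.05 = 48.75.
-8.1 lies below the lower fence.

yes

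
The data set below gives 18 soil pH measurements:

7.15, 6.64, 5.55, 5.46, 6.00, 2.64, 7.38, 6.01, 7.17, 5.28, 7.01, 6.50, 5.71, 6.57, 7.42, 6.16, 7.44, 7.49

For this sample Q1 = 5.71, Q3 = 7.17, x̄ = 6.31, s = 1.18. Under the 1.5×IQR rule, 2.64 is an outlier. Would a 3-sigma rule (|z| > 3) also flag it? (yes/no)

yes

z = (2.64 − 6.31) / 1.18 = -3.11.
|z| = 3.11 > 3.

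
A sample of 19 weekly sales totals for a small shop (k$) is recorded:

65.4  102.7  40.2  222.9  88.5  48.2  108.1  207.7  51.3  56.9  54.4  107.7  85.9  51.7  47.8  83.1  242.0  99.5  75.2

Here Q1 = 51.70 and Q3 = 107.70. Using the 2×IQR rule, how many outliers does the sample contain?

IQR = 56.00; fences at 51.70 − 112.00 = -60.30 and 107.70 + 112.00 = 219.70.
Outside the cutoffs: 222.9, 242.0.

2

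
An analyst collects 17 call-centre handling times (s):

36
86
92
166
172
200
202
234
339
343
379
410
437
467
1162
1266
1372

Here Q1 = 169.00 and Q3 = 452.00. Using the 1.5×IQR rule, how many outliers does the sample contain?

3

IQR = 283.00; fences at 169.00 − 424.50 = -255.50 and 452.00 + 424.50 = 876.50.
Outside the cutoffs: 1162, 1266, 1372.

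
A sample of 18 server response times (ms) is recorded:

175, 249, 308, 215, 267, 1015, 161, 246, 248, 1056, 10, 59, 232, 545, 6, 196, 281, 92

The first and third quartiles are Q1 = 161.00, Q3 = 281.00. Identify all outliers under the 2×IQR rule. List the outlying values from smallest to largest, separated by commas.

545, 1015, 1056

IQR = Q3 − Q1 = 281.00 − 161.00 = 120.00.
Lower fence = Q1 − 2·IQR = 161.00 − 240.00 = -79.00.
Upper fence = Q3 + 2·IQR = 281.00 + 240.00 = 521.00.
545 > 521.00 → outlier.
1015 > 521.00 → outlier.
1056 > 521.00 → outlier.
All remaining values lie within [-79.00, 521.00].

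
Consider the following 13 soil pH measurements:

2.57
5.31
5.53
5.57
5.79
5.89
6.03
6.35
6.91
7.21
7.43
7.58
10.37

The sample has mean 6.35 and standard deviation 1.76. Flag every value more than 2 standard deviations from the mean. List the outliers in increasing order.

2.57, 10.37

Cutoffs at x̄ ± 2s: 6.35 ± 2·1.76 = [2.83, 9.87].
2.57: z = -2.15, |z| > 2 → outlier.
10.37: z = 2.28, |z| > 2 → outlier.
Every other value lies within [2.83, 9.87].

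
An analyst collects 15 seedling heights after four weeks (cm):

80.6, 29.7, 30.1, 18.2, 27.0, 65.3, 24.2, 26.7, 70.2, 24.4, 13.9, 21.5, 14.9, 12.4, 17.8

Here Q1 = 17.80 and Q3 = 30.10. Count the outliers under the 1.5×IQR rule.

IQR = 12.30; fences at 17.80 − 18.45 = -0.65 and 30.10 + 18.45 = 48.55.
Outside the cutoffs: 65.3, 70.2, 80.6.

3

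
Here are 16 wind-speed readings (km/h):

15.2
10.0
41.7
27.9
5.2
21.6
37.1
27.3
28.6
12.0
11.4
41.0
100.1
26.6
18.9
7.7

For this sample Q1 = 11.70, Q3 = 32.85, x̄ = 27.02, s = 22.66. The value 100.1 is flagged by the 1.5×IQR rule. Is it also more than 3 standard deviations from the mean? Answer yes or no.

z = (100.1 − 27.02) / 22.66 = 3.23.
|z| = 3.23 > 3.

yes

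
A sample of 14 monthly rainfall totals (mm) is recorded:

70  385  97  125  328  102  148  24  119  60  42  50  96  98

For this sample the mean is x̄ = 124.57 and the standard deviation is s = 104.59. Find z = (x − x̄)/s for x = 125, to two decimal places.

z = (125 − 124.57) / 104.59 = 0.00.

0.00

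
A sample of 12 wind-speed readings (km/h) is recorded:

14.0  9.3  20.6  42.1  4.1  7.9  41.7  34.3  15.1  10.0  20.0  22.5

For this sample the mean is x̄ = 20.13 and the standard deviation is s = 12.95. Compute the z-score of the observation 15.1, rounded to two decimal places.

z = (15.1 − 20.13) / 12.95 = -0.39.

-0.39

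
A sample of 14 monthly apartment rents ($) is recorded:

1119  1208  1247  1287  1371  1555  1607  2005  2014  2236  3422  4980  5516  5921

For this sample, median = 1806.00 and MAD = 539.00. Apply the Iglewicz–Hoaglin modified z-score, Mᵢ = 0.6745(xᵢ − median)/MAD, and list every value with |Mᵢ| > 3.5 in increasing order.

4980, 5516, 5921

|Mᵢ| > 3.5 ⇔ |xᵢ − 1806.00| > 3.5·539.00/0.6745 = 2796.89.
So outliers lie outside [-990.89, 4602.89].
4980: M = 3.97 → outlier.
5516: M = 4.64 → outlier.
5921: M = 5.15 → outlier.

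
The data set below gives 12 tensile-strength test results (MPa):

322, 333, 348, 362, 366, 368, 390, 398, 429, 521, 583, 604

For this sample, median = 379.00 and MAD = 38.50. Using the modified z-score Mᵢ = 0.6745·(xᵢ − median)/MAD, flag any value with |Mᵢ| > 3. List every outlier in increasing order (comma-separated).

583, 604

|Mᵢ| > 3 ⇔ |xᵢ − 379.00| > 3·38.50/0.6745 = 171.24.
So outliers lie outside [207.76, 550.24].
583: M = 3.57 → outlier.
604: M = 3.94 → outlier.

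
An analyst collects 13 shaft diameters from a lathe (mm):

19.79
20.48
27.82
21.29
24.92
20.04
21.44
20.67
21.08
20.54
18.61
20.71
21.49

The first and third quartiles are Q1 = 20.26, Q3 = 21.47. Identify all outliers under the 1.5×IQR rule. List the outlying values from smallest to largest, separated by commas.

IQR = Q3 − Q1 = 21.47 − 20.26 = 1.21.
Lower fence = Q1 − 1.5·IQR = 20.26 − 1.815 = 18.445.
Upper fence = Q3 + 1.5·IQR = 21.47 + 1.815 = 23.285.
24.92 > 23.285 → outlier.
27.82 > 23.285 → outlier.
All remaining values lie within [18.445, 23.285].

24.92, 27.82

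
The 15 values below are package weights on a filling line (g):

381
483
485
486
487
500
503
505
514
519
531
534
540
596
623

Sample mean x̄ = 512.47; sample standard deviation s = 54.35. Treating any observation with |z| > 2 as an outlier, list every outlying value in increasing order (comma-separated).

381, 623

Cutoffs at x̄ ± 2s: 512.47 ± 2·54.35 = [403.77, 621.17].
381: z = -2.42, |z| > 2 → outlier.
623: z = 2.03, |z| > 2 → outlier.
Every other value lies within [403.77, 621.17].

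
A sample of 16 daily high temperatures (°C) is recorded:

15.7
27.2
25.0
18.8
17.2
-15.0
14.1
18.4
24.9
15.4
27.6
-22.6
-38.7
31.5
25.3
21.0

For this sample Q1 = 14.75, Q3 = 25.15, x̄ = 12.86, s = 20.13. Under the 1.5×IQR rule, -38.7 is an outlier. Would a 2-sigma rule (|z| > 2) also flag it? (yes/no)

z = (-38.7 − 12.86) / 20.13 = -2.56.
|z| = 2.56 > 2.

yes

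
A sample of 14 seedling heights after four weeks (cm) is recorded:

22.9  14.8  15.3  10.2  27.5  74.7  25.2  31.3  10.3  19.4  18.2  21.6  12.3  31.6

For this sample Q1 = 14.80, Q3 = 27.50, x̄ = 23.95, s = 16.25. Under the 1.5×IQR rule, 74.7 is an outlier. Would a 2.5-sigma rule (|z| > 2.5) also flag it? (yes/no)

yes

z = (74.7 − 23.95) / 16.25 = 3.12.
|z| = 3.12 > 2.5.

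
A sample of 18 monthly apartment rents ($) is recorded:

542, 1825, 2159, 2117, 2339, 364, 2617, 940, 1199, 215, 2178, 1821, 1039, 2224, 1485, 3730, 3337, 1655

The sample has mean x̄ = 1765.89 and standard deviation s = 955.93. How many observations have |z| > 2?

Cutoffs: x̄ ± 2s = [-145.97, 3677.75].
Outside the cutoffs: 3730.

1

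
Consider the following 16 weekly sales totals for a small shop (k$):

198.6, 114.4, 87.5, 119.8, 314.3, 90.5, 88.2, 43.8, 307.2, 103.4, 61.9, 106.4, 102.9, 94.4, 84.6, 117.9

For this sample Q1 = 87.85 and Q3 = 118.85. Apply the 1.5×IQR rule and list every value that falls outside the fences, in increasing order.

198.6, 307.2, 314.3

IQR = Q3 − Q1 = 118.85 − 87.85 = 31.00.
Lower fence = Q1 − 1.5·IQR = 87.85 − 46.50 = 41.35.
Upper fence = Q3 + 1.5·IQR = 118.85 + 46.50 = 165.35.
198.6 > 165.35 → outlier.
307.2 > 165.35 → outlier.
314.3 > 165.35 → outlier.
All remaining values lie within [41.35, 165.35].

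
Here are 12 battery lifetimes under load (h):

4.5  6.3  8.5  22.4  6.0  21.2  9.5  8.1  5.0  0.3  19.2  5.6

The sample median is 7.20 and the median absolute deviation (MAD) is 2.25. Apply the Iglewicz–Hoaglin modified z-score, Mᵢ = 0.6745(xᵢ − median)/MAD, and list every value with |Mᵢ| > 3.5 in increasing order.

19.2, 21.2, 22.4

|Mᵢ| > 3.5 ⇔ |xᵢ − 7.20| > 3.5·2.25/0.6745 = 11.68.
So outliers lie outside [-4.48, 18.88].
19.2: M = 3.60 → outlier.
21.2: M = 4.20 → outlier.
22.4: M = 4.56 → outlier.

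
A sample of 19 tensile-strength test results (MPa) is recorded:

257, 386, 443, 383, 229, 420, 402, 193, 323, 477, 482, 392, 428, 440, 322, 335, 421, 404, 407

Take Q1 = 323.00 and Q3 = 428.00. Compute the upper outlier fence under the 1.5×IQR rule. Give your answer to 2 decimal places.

585.50

IQR = Q3 − Q1 = 428.00 − 323.00 = 105.00.
Lower fence = Q1 − 1.5·IQR = 323.00 − 157.50 = 165.50.
Upper fence = Q3 + 1.5·IQR = 428.00 + 157.50 = 585.50.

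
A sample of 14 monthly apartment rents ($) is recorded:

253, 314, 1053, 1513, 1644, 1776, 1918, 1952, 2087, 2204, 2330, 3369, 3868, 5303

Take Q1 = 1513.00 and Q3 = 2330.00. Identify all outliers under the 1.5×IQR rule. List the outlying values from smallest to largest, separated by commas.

253, 3868, 5303

IQR = Q3 − Q1 = 2330.00 − 1513.00 = 817.00.
Lower fence = Q1 − 1.5·IQR = 1513.00 − 1225.50 = 287.50.
Upper fence = Q3 + 1.5·IQR = 2330.00 + 1225.50 = 3555.50.
253 < 287.50 → outlier.
3868 > 3555.50 → outlier.
5303 > 3555.50 → outlier.
All remaining values lie within [287.50, 3555.50].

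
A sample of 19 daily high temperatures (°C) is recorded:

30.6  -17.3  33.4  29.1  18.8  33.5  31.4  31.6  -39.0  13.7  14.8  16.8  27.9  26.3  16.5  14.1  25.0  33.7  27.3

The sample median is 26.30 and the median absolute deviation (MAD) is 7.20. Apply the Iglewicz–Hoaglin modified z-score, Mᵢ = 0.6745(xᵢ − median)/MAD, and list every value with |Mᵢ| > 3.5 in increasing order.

-39.0, -17.3

|Mᵢ| > 3.5 ⇔ |xᵢ − 26.30| > 3.5·7.20/0.6745 = 37.36.
So outliers lie outside [-11.06, 63.66].
-39.0: M = -6.12 → outlier.
-17.3: M = -4.08 → outlier.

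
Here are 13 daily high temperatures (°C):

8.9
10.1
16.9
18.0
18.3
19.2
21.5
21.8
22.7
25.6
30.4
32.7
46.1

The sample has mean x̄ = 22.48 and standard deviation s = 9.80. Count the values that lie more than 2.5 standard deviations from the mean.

0

Cutoffs: x̄ ± 2.5s = [-2.02, 46.98].
Every value lies within the cutoffs.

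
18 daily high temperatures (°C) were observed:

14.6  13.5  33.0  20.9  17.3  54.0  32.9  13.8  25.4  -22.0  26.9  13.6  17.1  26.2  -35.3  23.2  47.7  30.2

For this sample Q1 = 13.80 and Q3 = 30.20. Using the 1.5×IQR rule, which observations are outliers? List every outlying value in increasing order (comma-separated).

IQR = Q3 − Q1 = 30.20 − 13.80 = 16.40.
Lower fence = Q1 − 1.5·IQR = 13.80 − 24.60 = -10.80.
Upper fence = Q3 + 1.5·IQR = 30.20 + 24.60 = 54.80.
-35.3 < -10.80 → outlier.
-22.0 < -10.80 → outlier.
All remaining values lie within [-10.80, 54.80].

-35.3, -22.0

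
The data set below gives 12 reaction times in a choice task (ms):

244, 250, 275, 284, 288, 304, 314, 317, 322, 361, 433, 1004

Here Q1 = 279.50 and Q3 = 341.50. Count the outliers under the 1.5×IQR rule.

IQR = 62.00; fences at 279.50 − 93.00 = 186.50 and 341.50 + 93.00 = 434.50.
Outside the cutoffs: 1004.

1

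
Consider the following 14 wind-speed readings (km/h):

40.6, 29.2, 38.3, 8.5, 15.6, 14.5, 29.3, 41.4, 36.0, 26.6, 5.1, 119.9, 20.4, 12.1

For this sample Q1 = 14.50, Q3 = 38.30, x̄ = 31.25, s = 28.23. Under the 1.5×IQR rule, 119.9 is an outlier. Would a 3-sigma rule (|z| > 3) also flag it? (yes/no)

z = (119.9 − 31.25) / 28.23 = 3.14.
|z| = 3.14 > 3.

yes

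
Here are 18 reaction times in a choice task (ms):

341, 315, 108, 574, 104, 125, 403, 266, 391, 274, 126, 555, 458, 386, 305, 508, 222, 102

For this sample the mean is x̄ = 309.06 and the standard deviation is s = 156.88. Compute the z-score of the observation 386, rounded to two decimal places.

z = (386 − 309.06) / 156.88 = 0.49.

0.49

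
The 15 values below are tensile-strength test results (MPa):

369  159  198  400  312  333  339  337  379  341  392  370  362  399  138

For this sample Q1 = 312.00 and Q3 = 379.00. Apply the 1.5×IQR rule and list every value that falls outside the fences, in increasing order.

138, 159, 198

IQR = Q3 − Q1 = 379.00 − 312.00 = 67.00.
Lower fence = Q1 − 1.5·IQR = 312.00 − 100.50 = 211.50.
Upper fence = Q3 + 1.5·IQR = 379.00 + 100.50 = 479.50.
138 < 211.50 → outlier.
159 < 211.50 → outlier.
198 < 211.50 → outlier.
All remaining values lie within [211.50, 479.50].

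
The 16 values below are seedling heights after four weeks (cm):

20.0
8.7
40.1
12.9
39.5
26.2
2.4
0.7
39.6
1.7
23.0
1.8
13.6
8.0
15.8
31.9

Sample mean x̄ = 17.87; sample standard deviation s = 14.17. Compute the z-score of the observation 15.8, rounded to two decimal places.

-0.15

z = (15.8 − 17.87) / 14.17 = -0.15.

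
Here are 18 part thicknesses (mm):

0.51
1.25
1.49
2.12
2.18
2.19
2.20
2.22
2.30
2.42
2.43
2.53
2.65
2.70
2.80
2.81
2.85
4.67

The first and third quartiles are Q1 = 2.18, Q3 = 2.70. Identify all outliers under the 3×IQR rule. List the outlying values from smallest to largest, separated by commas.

IQR = Q3 − Q1 = 2.70 − 2.18 = 0.52.
Lower fence = Q1 − 3·IQR = 2.18 − 1.56 = 0.62.
Upper fence = Q3 + 3·IQR = 2.70 + 1.56 = 4.26.
0.51 < 0.62 → outlier.
4.67 > 4.26 → outlier.
All remaining values lie within [0.62, 4.26].

0.51, 4.67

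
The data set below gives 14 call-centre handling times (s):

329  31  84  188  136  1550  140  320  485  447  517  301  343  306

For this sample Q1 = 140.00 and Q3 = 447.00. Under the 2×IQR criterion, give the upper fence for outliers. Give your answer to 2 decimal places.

IQR = Q3 − Q1 = 447.00 − 140.00 = 307.00.
Lower fence = Q1 − 2·IQR = 140.00 − 614.00 = -474.00.
Upper fence = Q3 + 2·IQR = 447.00 + 614.00 = 1061.00.

1061.00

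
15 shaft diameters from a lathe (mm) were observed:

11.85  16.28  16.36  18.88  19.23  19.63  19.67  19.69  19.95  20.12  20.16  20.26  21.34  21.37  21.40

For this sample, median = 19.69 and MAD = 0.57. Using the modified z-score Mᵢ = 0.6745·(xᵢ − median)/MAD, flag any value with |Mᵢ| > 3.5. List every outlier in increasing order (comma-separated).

11.85, 16.28, 16.36

|Mᵢ| > 3.5 ⇔ |xᵢ − 19.69| > 3.5·0.57/0.6745 = 2.96.
So outliers lie outside [16.73, 22.65].
11.85: M = -9.28 → outlier.
16.28: M = -4.04 → outlier.
16.36: M = -3.94 → outlier.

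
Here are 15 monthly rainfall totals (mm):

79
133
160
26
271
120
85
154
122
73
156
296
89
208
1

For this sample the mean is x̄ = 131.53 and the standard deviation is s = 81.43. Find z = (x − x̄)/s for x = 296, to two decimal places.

2.02

z = (296 − 131.53) / 81.43 = 2.02.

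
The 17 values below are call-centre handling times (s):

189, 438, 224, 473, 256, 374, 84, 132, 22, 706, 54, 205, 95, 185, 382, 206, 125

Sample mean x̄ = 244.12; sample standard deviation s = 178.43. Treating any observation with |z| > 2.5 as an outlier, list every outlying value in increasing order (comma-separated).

Cutoffs at x̄ ± 2.5s: 244.12 ± 2.5·178.43 = [-201.955, 690.195].
706: z = 2.59, |z| > 2.5 → outlier.
Every other value lies within [-201.955, 690.195].

706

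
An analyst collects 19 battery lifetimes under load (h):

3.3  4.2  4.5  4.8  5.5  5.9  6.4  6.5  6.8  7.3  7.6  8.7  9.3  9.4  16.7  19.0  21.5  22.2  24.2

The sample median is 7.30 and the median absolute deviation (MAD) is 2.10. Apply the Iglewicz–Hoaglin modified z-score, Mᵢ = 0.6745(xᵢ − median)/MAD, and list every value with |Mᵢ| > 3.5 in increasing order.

19.0, 21.5, 22.2, 24.2

|Mᵢ| > 3.5 ⇔ |xᵢ − 7.30| > 3.5·2.10/0.6745 = 10.90.
So outliers lie outside [-3.60, 18.20].
19.0: M = 3.76 → outlier.
21.5: M = 4.56 → outlier.
22.2: M = 4.79 → outlier.
24.2: M = 5.43 → outlier.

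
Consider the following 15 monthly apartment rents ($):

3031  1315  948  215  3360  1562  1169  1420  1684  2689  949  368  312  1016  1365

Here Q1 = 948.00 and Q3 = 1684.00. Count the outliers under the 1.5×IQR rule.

2

IQR = 736.00; fences at 948.00 − 1104.00 = -156.00 and 1684.00 + 1104.00 = 2788.00.
Outside the cutoffs: 3031, 3360.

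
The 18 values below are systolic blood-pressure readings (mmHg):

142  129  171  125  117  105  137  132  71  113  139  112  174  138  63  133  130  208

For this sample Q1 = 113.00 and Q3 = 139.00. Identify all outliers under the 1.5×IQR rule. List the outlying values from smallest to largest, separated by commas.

63, 71, 208

IQR = Q3 − Q1 = 139.00 − 113.00 = 26.00.
Lower fence = Q1 − 1.5·IQR = 113.00 − 39.00 = 74.00.
Upper fence = Q3 + 1.5·IQR = 139.00 + 39.00 = 178.00.
63 < 74.00 → outlier.
71 < 74.00 → outlier.
208 > 178.00 → outlier.
All remaining values lie within [74.00, 178.00].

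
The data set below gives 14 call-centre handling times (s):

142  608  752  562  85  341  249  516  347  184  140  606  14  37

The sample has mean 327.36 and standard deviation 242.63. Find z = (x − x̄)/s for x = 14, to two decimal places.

z = (14 − 327.36) / 242.63 = -1.29.

-1.29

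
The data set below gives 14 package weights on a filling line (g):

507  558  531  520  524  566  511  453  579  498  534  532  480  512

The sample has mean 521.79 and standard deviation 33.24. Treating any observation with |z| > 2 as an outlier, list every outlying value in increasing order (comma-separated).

Cutoffs at x̄ ± 2s: 521.79 ± 2·33.24 = [455.31, 588.27].
453: z = -2.07, |z| > 2 → outlier.
Every other value lies within [455.31, 588.27].

453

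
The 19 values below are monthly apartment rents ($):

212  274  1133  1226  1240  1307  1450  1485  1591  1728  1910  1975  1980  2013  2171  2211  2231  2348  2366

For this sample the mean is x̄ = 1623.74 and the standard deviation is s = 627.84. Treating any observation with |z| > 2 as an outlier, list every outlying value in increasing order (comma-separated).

Cutoffs at x̄ ± 2s: 1623.74 ± 2·627.84 = [368.06, 2879.42].
212: z = -2.25, |z| > 2 → outlier.
274: z = -2.15, |z| > 2 → outlier.
Every other value lies within [368.06, 2879.42].

212, 274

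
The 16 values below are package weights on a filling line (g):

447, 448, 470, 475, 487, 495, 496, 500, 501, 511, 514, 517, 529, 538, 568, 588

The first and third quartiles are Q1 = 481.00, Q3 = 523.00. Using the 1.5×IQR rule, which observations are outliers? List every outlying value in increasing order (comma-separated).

588

IQR = Q3 − Q1 = 523.00 − 481.00 = 42.00.
Lower fence = Q1 − 1.5·IQR = 481.00 − 63.00 = 418.00.
Upper fence = Q3 + 1.5·IQR = 523.00 + 63.00 = 586.00.
588 > 586.00 → outlier.
All remaining values lie within [418.00, 586.00].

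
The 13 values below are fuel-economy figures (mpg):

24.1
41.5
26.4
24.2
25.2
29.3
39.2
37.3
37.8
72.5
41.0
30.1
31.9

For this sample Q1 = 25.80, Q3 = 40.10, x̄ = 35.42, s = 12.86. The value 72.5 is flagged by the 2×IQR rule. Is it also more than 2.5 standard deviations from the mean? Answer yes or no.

z = (72.5 − 35.42) / 12.86 = 2.88.
|z| = 2.88 > 2.5.

yes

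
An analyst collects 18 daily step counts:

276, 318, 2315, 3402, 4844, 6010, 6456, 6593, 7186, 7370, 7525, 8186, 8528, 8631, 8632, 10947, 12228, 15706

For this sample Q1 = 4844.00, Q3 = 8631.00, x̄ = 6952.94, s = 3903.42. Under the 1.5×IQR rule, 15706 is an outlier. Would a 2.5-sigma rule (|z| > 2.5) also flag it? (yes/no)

z = (15706 − 6952.94) / 3903.42 = 2.24.
|z| = 2.24 ≤ 2.5.

no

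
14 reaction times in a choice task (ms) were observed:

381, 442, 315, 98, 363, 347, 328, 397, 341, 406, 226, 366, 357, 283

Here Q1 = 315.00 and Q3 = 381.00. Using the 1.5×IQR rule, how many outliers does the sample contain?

IQR = 66.00; fences at 315.00 − 99.00 = 216.00 and 381.00 + 99.00 = 480.00.
Outside the cutoffs: 98.

1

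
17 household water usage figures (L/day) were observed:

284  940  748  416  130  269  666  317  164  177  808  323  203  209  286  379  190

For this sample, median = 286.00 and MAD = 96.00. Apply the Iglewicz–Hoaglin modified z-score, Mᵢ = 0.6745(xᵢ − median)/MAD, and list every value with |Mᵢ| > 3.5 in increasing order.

|Mᵢ| > 3.5 ⇔ |xᵢ − 286.00| > 3.5·96.00/0.6745 = 498.15.
So outliers lie outside [-212.15, 784.15].
808: M = 3.67 → outlier.
940: M = 4.60 → outlier.

808, 940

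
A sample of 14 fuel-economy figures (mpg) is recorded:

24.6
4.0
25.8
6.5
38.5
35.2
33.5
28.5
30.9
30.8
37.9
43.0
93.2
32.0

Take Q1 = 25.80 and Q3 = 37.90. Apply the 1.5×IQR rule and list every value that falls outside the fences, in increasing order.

IQR = Q3 − Q1 = 37.90 − 25.80 = 12.10.
Lower fence = Q1 − 1.5·IQR = 25.80 − 18.15 = 7.65.
Upper fence = Q3 + 1.5·IQR = 37.90 + 18.15 = 56.05.
4.0 < 7.65 → outlier.
6.5 < 7.65 → outlier.
93.2 > 56.05 → outlier.
All remaining values lie within [7.65, 56.05].

4.0, 6.5, 93.2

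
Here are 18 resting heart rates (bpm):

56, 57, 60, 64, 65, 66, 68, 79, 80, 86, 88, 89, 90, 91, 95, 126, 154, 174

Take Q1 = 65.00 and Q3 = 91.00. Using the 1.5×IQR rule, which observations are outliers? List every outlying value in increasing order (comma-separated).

IQR = Q3 − Q1 = 91.00 − 65.00 = 26.00.
Lower fence = Q1 − 1.5·IQR = 65.00 − 39.00 = 26.00.
Upper fence = Q3 + 1.5·IQR = 91.00 + 39.00 = 130.00.
154 > 130.00 → outlier.
174 > 130.00 → outlier.
All remaining values lie within [26.00, 130.00].

154, 174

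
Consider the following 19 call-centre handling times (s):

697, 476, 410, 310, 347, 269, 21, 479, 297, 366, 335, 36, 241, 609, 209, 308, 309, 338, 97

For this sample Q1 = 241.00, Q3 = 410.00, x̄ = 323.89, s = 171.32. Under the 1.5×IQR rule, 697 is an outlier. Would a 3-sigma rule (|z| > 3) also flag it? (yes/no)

z = (697 − 323.89) / 171.32 = 2.18.
|z| = 2.18 ≤ 3.

no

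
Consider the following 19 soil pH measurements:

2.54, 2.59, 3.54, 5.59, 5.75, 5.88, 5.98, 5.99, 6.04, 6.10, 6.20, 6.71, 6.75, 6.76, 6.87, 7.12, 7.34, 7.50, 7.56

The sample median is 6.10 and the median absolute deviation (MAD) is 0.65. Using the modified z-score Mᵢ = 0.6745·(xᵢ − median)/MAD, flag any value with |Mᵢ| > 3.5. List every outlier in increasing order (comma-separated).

|Mᵢ| > 3.5 ⇔ |xᵢ − 6.10| > 3.5·0.65/0.6745 = 3.37.
So outliers lie outside [2.73, 9.47].
2.54: M = -3.69 → outlier.
2.59: M = -3.64 → outlier.

2.54, 2.59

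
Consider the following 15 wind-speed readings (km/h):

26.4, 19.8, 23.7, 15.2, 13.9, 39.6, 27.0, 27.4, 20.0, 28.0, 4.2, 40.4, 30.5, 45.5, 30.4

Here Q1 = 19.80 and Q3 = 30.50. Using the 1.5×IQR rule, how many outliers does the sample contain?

0

IQR = 10.70; fences at 19.80 − 16.05 = 3.75 and 30.50 + 16.05 = 46.55.
Every value lies within the cutoffs.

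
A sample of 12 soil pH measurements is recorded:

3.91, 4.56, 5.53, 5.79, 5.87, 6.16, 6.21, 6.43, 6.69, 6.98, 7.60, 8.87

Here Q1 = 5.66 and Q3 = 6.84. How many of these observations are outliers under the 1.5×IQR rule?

1

IQR = 1.18; fences at 5.66 − 1.77 = 3.89 and 6.84 + 1.77 = 8.61.
Outside the cutoffs: 8.87.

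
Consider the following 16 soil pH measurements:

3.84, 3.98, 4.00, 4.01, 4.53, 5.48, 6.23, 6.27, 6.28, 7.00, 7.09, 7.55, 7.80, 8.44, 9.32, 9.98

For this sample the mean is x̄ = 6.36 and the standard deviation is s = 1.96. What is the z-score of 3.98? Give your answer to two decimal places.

-1.21

z = (3.98 − 6.36) / 1.96 = -1.21.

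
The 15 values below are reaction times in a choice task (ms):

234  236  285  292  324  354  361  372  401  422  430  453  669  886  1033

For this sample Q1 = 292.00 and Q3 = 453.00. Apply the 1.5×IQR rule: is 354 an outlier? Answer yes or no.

IQR = Q3 − Q1 = 453.00 − 292.00 = 161.00.
Lower fence = Q1 − 1.5·IQR = 292.00 − 241.50 = 50.50.
Upper fence = Q3 + 1.5·IQR = 453.00 + 241.50 = 694.50.
354 lies within [50.50, 694.50].

no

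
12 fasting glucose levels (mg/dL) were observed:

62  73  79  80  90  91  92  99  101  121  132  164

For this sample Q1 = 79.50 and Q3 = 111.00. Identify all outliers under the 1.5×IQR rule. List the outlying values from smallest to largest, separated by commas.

164

IQR = Q3 − Q1 = 111.00 − 79.50 = 31.50.
Lower fence = Q1 − 1.5·IQR = 79.50 − 47.25 = 32.25.
Upper fence = Q3 + 1.5·IQR = 111.00 + 47.25 = 158.25.
164 > 158.25 → outlier.
All remaining values lie within [32.25, 158.25].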